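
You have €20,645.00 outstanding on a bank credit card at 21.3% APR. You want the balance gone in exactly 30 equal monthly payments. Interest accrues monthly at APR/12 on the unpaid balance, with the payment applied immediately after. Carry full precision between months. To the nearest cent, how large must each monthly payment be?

€893.52

Monthly rate r = 21.3%/12 = 1.775% = 0.01775.
Level-payment amortization: P = B₀·r / (1 − (1+r)^(−n)) = 20645.00·0.01775 / (1 − 1.01775^(−30)).
Denominator 1 − (1+r)^(−30) = 0.410115929.
P = 366.449 / 0.410115929 ≈ 893.52.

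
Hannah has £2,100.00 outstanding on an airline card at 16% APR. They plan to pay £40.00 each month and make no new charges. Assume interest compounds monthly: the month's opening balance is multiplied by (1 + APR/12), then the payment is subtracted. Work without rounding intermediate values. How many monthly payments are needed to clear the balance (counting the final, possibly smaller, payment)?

91 months

Monthly rate r = 16%/12 = 1.33333% = 0.0133333.
Recurrence: B ← B·(1+r) − £40.00.
Month 1: interest £28.00; balance after payment £2,088.00.
Month 2: interest £27.84; balance after payment £2,075.84.
Closed form: n = −ln(1 − rB₀/P)/ln(1+r) = −ln(0.3)/ln(1.01333) ≈ 90.899, so the balance reaches zero during payment 91.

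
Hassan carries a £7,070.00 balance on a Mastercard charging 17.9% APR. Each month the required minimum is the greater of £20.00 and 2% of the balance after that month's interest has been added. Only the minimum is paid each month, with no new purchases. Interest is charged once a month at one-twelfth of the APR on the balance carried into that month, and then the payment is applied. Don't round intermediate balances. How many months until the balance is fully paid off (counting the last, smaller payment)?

Monthly rate r = 17.9%/12 = 1.49167% = 0.0149167.
While 2% of the post-interest balance exceeds £20.00, each month B ← (B·(1+r))·(1 − 0.02), i.e. B shrinks by the factor (1+r)·0.98 = 0.99462.
This holds for months 1–366. Entering month 367 the balance is £981.03; 2% of the post-interest balance is now below £20.00, so the flat £20.00 minimum applies from here.
From month 367 a fixed £20.00 at rate r clears £981.03 in 89 more payments. Total: 366 + 89 = 455 months.

455 months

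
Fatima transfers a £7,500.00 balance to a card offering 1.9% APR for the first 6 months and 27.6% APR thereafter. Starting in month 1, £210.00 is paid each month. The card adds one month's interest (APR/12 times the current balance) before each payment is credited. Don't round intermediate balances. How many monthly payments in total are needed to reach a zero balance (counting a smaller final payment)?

Promo months 1–6 at r₀ = 1.9%/12 = 0.00158333; months 7+ at r₁ = 27.6%/12 = 0.023.
After month 6: iterate B ← B·(1+r₀) − £210.00 for 6 months → £6,306.53.
Then at r₁ with £210.00/mo: n₂ = −ln(1 − r₁·B/P)/ln(1+r₁) ≈ 51.61 → 52 more payments.

58 payments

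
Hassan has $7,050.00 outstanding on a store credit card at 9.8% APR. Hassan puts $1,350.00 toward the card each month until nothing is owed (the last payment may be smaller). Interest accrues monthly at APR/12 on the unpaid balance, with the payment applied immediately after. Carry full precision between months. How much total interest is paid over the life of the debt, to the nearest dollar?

$185

Monthly rate r = 9.8%/12 = 0.816667% = 0.00816667.
Payoff takes n = ⌈−ln(1 − rB₀/P)/ln(1+r)⌉ = ⌈5.359⌉ = 6 payments; the last is $485.39.
Total paid = 5·$1,350.00 + $485.39 = $7,235.39.
Total interest = total paid − principal = $7,235.39 − $7,050.00 = $185.39.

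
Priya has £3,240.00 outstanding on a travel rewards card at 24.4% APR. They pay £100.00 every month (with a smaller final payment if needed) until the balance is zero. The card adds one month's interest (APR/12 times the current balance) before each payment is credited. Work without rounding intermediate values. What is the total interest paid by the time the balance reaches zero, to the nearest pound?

£2,102

Monthly rate r = 24.4%/12 = 2.03333% = 0.0203333.
Payoff takes n = ⌈−ln(1 − rB₀/P)/ln(1+r)⌉ = ⌈53.419⌉ = 54 payments; the last is £42.12.
Total paid = 53·£100.00 + £42.12 = £5,342.12.
Total interest = total paid − principal = £5,342.12 − £3,240.00 = £2,102.12.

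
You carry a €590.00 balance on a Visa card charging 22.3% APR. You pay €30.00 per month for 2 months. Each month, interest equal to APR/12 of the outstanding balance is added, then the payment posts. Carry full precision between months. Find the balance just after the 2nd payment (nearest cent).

€551.57

Monthly rate r = 22.3%/12 = 1.85833% = 0.0185833.
Each month: B ← B·(1+r) − €30.00.
Month 1: interest €10.96; balance after payment €570.96.
Month 2: interest €10.61; balance after payment €551.57.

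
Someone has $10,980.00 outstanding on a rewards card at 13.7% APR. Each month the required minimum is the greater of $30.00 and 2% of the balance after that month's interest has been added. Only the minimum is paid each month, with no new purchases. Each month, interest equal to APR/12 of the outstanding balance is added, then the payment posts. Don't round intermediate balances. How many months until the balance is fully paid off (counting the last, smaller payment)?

Monthly rate r = 13.7%/12 = 1.14167% = 0.0114167.
While 2% of the post-interest balance exceeds $30.00, each month B ← (B·(1+r))·(1 − 0.02), i.e. B shrinks by the factor (1+r)·0.98 = 0.99119.
This holds for months 1–227. Entering month 228 the balance is $1,472.50; 2% of the post-interest balance is now below $30.00, so the flat $30.00 minimum applies from here.
From month 228 a fixed $30.00 at rate r clears $1,472.50 in 73 more payments. Total: 227 + 73 = 300 months.

300 months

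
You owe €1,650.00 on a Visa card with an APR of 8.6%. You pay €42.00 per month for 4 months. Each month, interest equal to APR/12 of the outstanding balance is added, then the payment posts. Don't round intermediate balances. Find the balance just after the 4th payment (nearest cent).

€1,528.00

Monthly rate r = 8.6%/12 = 0.716667% = 0.00716667.
Each month: B ← B·(1+r) − €42.00.
Month 1: interest €11.82; balance after payment €1,619.83.
Month 2: interest €11.61; balance after payment €1,589.43.
Month 3: interest €11.39; balance after payment €1,558.82.
Month 4: interest €11.17; balance after payment €1,528.00.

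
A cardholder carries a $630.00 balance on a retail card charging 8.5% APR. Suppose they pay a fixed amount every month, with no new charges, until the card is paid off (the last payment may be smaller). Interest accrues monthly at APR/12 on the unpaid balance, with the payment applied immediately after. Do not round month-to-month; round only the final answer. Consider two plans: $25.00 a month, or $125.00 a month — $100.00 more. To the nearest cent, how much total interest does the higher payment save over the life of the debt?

Monthly rate r = 8.5%/12 = 0.708333% = 0.00708333.
At $25.00/mo: n = ⌈−ln(1 − rB₀/P)/ln(1+r)⌉ = 28 payments (last $21.43); total interest = total paid − $630.00 = $66.43.
At $125.00/mo: 6 payments (last $18.85); total interest $13.85.
Interest saved = $66.43 − $13.85 = $52.58.

$52.58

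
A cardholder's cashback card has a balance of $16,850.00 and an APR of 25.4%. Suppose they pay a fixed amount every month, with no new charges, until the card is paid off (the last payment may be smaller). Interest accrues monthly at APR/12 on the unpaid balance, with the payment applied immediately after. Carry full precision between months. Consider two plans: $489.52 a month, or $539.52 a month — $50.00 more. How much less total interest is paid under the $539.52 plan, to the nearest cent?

Monthly rate r = 25.4%/12 = 2.11667% = 0.0211667.
At $489.52/mo: n = ⌈−ln(1 − rB₀/P)/ln(1+r)⌉ = 63 payments (last $129.05); total interest = total paid − $16,850.00 = $13,629.29.
At $539.52/mo: 52 payments (last $354.57); total interest $11,020.09.
Interest saved = $13,629.29 − $11,020.09 = $2,609.20.

$2,609.20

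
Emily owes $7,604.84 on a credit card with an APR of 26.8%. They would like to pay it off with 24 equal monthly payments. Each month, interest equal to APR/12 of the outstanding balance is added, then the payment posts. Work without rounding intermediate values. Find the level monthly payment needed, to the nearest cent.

$412.78

Monthly rate r = 26.8%/12 = 2.23333% = 0.0223333.
Level-payment amortization: P = B₀·r / (1 − (1+r)^(−n)) = 7604.84·0.0223333 / (1 − 1.02233^(−24)).
Denominator 1 − (1+r)^(−24) = 0.41145525.
P = 169.841 / 0.41145525 ≈ 412.78.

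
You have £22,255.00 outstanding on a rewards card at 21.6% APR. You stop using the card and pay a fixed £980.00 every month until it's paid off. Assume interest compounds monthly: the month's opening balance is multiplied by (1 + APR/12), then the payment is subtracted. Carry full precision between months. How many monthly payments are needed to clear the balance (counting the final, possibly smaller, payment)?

30 payments

Monthly rate r = 21.6%/12 = 1.8% = 0.018.
Recurrence: B ← B·(1+r) − £980.00.
Month 1: interest £400.59; balance after payment £21,675.59.
Month 2: interest £390.16; balance after payment £21,085.75.
Closed form: n = −ln(1 − rB₀/P)/ln(1+r) = −ln(0.59123)/ln(1.018) ≈ 29.459, so the balance reaches zero during payment 30.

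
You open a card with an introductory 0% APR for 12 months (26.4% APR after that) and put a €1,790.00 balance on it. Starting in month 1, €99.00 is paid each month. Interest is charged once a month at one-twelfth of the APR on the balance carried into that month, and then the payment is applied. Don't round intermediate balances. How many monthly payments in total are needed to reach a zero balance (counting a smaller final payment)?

Promo months 1–12 at r₀ = 0%/12 = 0; months 13+ at r₁ = 26.4%/12 = 0.022.
After month 12 (no interest yet): B = €1,790.00 − 12·€99.00 = €602.00.
Then at r₁ with €99.00/mo: n₂ = −ln(1 − r₁·B/P)/ln(1+r₁) ≈ 6.60 → 7 more payments.

19 payments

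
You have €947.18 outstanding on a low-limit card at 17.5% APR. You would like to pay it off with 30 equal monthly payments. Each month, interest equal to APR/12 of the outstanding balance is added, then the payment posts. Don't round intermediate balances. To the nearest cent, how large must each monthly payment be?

Monthly rate r = 17.5%/12 = 1.45833% = 0.0145833.
Level-payment amortization: P = B₀·r / (1 − (1+r)^(−n)) = 947.18·0.0145833 / (1 − 1.01458^(−30)).
Denominator 1 − (1+r)^(−30) = 0.35230837.
P = 13.813 / 0.35230837 ≈ 39.21.

€39.21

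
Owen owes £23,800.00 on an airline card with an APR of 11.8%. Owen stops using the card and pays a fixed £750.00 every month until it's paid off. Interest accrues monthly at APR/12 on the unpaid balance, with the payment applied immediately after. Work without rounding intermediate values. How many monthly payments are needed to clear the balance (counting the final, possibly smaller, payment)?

39 payments

Monthly rate r = 11.8%/12 = 0.983333% = 0.00983333.
Recurrence: B ← B·(1+r) − £750.00.
Month 1: interest £234.03; balance after payment £23,284.03.
Month 2: interest £228.96; balance after payment £22,762.99.
Closed form: n = −ln(1 − rB₀/P)/ln(1+r) = −ln(0.68796)/ln(1.00983) ≈ 38.224, so the balance reaches zero during payment 39.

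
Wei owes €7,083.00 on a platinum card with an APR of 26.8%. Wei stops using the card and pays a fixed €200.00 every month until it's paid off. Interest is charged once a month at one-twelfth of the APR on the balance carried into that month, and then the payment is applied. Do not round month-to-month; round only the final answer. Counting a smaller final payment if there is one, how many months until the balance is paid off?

71 months

Monthly rate r = 26.8%/12 = 2.23333% = 0.0223333.
Recurrence: B ← B·(1+r) − €200.00.
Month 1: interest €158.19; balance after payment €7,041.19.
Month 2: interest €157.25; balance after payment €6,998.44.
Closed form: n = −ln(1 − rB₀/P)/ln(1+r) = −ln(0.20906)/ln(1.02233) ≈ 70.859, so the balance reaches zero during payment 71.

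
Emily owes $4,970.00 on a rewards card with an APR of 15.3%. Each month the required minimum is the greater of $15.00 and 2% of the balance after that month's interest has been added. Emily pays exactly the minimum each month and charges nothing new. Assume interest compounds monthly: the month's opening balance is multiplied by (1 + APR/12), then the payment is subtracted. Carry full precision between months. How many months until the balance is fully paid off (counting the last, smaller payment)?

Monthly rate r = 15.3%/12 = 1.275% = 0.01275.
While 2% of the post-interest balance exceeds $15.00, each month B ← (B·(1+r))·(1 − 0.02), i.e. B shrinks by the factor (1+r)·0.98 = 0.9925.
This holds for months 1–253. Entering month 254 the balance is $738.96; 2% of the post-interest balance is now below $15.00, so the flat $15.00 minimum applies from here.
From month 254 a fixed $15.00 at rate r clears $738.96 in 79 more payments. Total: 253 + 79 = 332 months.

332 months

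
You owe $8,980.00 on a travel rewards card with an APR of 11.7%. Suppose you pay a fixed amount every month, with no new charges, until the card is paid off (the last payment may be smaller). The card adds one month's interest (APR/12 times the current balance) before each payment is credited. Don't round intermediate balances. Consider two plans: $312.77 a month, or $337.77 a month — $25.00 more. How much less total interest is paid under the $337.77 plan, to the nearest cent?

$141.43

Monthly rate r = 11.7%/12 = 0.975% = 0.00975.
At $312.77/mo: n = ⌈−ln(1 − rB₀/P)/ln(1+r)⌉ = 34 payments (last $265.20); total interest = total paid − $8,980.00 = $1,606.61.
At $337.77/mo: 31 payments (last $312.08); total interest $1,465.18.
Interest saved = $1,606.61 − $1,465.18 = $141.43.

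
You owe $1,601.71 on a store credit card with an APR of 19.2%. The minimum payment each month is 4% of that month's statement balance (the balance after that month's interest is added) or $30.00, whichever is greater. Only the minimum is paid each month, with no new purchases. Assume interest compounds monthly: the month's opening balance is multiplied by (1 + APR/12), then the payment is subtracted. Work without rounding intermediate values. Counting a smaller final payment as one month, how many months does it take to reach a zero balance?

Monthly rate r = 19.2%/12 = 1.6% = 0.016.
While 4% of the post-interest balance exceeds $30.00, each month B ← (B·(1+r))·(1 − 0.04), i.e. B shrinks by the factor (1+r)·0.96 = 0.97536.
This holds for months 1–32. Entering month 33 the balance is $720.88; 4% of the post-interest balance is now below $30.00, so the flat $30.00 minimum applies from here.
From month 33 a fixed $30.00 at rate r clears $720.88 in 31 more payments. Total: 32 + 31 = 63 months.

63 months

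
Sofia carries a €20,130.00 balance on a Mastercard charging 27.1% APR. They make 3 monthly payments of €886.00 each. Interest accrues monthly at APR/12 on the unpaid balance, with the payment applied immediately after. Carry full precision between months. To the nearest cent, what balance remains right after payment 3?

€18,806.36

Monthly rate r = 27.1%/12 = 2.25833% = 0.0225833.
Each month: B ← B·(1+r) − €886.00.
Month 1: interest €454.60; balance after payment €19,698.60.
Month 2: interest €444.86; balance after payment €19,257.46.
Month 3: interest €434.90; balance after payment €18,806.36.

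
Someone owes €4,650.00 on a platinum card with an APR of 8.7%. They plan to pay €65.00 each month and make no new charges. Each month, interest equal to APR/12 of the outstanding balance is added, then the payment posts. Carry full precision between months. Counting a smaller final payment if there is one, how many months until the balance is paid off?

102 months

Monthly rate r = 8.7%/12 = 0.725% = 0.00725.
Recurrence: B ← B·(1+r) − €65.00.
Month 1: interest €33.71; balance after payment €4,618.71.
Month 2: interest €33.49; balance after payment €4,587.20.
Closed form: n = −ln(1 − rB₀/P)/ln(1+r) = −ln(0.48135)/ln(1.00725) ≈ 101.216, so the balance reaches zero during payment 102.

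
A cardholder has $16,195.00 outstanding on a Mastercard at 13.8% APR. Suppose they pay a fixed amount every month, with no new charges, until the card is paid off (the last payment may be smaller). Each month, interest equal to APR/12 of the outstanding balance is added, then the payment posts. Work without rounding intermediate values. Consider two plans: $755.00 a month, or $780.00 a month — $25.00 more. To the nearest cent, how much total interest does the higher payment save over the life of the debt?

$93.11

Monthly rate r = 13.8%/12 = 1.15% = 0.0115.
At $755.00/mo: n = ⌈−ln(1 − rB₀/P)/ln(1+r)⌉ = 25 payments (last $584.36); total interest = total paid − $16,195.00 = $2,509.36.
At $780.00/mo: 24 payments (last $671.25); total interest $2,416.25.
Interest saved = $2,509.36 − $2,416.25 = $93.11.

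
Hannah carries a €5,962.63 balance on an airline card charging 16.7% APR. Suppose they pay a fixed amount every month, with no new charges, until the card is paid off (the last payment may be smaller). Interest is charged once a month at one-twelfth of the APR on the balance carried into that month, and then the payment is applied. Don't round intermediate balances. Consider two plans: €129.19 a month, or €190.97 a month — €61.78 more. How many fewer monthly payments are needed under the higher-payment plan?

Monthly rate r = 16.7%/12 = 1.39167% = 0.0139167.
At €129.19/mo: n = ⌈−ln(1 − rB₀/P)/ln(1+r)⌉ = 75 payments (last €50.25); total interest = total paid − €5,962.63 = €3,647.68.
At €190.97/mo: 42 payments (last €47.61); total interest €1,914.75.
Payments saved = 75 − 42 = 33.

33 fewer payments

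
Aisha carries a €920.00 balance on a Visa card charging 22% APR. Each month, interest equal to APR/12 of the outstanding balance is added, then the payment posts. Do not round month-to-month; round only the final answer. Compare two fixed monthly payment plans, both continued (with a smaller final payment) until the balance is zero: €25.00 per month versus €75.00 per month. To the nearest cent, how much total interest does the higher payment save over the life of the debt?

€493.57

Monthly rate r = 22%/12 = 1.83333% = 0.0183333.
At €25.00/mo: n = ⌈−ln(1 − rB₀/P)/ln(1+r)⌉ = 62 payments (last €20.26); total interest = total paid − €920.00 = €625.26.
At €75.00/mo: 15 payments (last €1.69); total interest €131.69.
Interest saved = €625.26 − €131.69 = €493.57.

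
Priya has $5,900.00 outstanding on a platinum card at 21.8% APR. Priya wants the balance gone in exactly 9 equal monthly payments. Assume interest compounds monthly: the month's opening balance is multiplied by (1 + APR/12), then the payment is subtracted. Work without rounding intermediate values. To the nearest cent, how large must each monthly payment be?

$716.53

Monthly rate r = 21.8%/12 = 1.81667% = 0.0181667.
Level-payment amortization: P = B₀·r / (1 − (1+r)^(−n)) = 5900.00·0.0181667 / (1 − 1.01817^(−9)).
Denominator 1 − (1+r)^(−9) = 0.149586536.
P = 107.183 / 0.149586536 ≈ 716.53.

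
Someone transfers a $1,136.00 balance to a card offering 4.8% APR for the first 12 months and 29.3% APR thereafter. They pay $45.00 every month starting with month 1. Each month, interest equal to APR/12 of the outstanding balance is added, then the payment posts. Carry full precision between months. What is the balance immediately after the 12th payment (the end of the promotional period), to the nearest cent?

$639.70

Promo months 1–12 at r₀ = 4.8%/12 = 0.004; months 13+ at r₁ = 29.3%/12 = 0.0244167.
After month 12: iterate B ← B·(1+r₀) − $45.00 for 12 months → $639.70.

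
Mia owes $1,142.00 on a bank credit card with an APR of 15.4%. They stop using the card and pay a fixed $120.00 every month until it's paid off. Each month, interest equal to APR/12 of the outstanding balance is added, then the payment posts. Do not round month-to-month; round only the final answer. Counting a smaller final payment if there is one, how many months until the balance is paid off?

11 payments

Monthly rate r = 15.4%/12 = 1.28333% = 0.0128333.
Recurrence: B ← B·(1+r) − $120.00.
Month 1: interest $14.66; balance after payment $1,036.66.
Month 2: interest $13.30; balance after payment $929.96.
Closed form: n = −ln(1 − rB₀/P)/ln(1+r) = −ln(0.87787)/ln(1.01283) ≈ 10.215, so the balance reaches zero during payment 11.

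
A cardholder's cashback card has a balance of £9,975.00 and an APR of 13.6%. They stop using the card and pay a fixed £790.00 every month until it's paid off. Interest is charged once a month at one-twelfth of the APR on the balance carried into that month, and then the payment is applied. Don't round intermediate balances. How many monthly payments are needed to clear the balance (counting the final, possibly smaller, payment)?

Monthly rate r = 13.6%/12 = 1.13333% = 0.0113333.
Recurrence: B ← B·(1+r) − £790.00.
Month 1: interest £113.05; balance after payment £9,298.05.
Month 2: interest £105.38; balance after payment £8,613.43.
Closed form: n = −ln(1 − rB₀/P)/ln(1+r) = −ln(0.8569)/ln(1.01133) ≈ 13.704, so the balance reaches zero during payment 14.

14 payments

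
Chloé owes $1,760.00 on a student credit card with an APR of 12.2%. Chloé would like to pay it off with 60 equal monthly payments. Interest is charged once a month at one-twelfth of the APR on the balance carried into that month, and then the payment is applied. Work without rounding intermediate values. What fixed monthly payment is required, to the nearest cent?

Monthly rate r = 12.2%/12 = 1.01667% = 0.0101667.
Level-payment amortization: P = B₀·r / (1 − (1+r)^(−n)) = 1760.00·0.0101667 / (1 − 1.01017^(−60)).
Denominator 1 − (1+r)^(−60) = 0.454973044.
P = 17.8933 / 0.454973044 ≈ 39.33.

$39.33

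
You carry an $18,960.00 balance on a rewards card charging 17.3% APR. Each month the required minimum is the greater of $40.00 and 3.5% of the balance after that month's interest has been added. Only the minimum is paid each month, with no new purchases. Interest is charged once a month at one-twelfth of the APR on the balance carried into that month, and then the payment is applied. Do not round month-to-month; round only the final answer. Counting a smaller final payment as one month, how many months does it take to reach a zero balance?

169 months

Monthly rate r = 17.3%/12 = 1.44167% = 0.0144167.
While 3.5% of the post-interest balance exceeds $40.00, each month B ← (B·(1+r))·(1 − 0.035), i.e. B shrinks by the factor (1+r)·0.965 = 0.97891.
This holds for months 1–133. Entering month 134 the balance is $1,113.65; 3.5% of the post-interest balance is now below $40.00, so the flat $40.00 minimum applies from here.
From month 134 a fixed $40.00 at rate r clears $1,113.65 in 36 more payments. Total: 133 + 36 = 169 months.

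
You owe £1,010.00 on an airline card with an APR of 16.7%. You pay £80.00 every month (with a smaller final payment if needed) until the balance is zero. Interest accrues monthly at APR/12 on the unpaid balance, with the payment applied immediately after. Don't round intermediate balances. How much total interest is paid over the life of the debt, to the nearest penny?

£108.44

Monthly rate r = 16.7%/12 = 1.39167% = 0.0139167.
Payoff takes n = ⌈−ln(1 − rB₀/P)/ln(1+r)⌉ = ⌈13.980⌉ = 14 payments; the last is £78.44.
Total paid = 13·£80.00 + £78.44 = £1,118.44.
Total interest = total paid − principal = £1,118.44 − £1,010.00 = £108.44.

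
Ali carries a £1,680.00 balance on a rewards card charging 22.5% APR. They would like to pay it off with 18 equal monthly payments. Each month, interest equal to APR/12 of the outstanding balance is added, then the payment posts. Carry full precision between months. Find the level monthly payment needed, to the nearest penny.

Monthly rate r = 22.5%/12 = 1.875% = 0.01875.
Level-payment amortization: P = B₀·r / (1 − (1+r)^(−n)) = 1680.00·0.01875 / (1 − 1.01875^(−18)).
Denominator 1 − (1+r)^(−18) = 0.284214645.
P = 31.5 / 0.284214645 ≈ 110.83.

£110.83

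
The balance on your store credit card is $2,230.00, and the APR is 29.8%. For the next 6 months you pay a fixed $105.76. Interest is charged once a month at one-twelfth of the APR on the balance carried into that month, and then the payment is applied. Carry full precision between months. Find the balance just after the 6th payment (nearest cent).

$1,908.31

Monthly rate r = 29.8%/12 = 2.48333% = 0.0248333.
Each month: B ← B·(1+r) − $105.76.
Month 1: interest $55.38; balance after payment $2,179.62.
Month 2: interest $54.13; balance after payment $2,127.99.
Month 3: interest $52.84; balance after payment $2,075.07.
Month 4: interest $51.53; balance after payment $2,020.84.
Month 5: interest $50.18; balance after payment $1,965.27.
Month 6: interest $48.80; balance after payment $1,908.31.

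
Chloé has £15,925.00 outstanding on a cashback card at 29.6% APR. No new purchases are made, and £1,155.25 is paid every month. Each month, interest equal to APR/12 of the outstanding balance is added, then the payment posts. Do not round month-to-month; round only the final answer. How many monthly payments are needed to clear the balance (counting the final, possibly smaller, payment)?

Monthly rate r = 29.6%/12 = 2.46667% = 0.0246667.
Recurrence: B ← B·(1+r) − £1,155.25.
Month 1: interest £392.82; balance after payment £15,162.57.
Month 2: interest £374.01; balance after payment £14,381.33.
Closed form: n = −ln(1 − rB₀/P)/ln(1+r) = −ln(0.65997)/ln(1.02467) ≈ 17.054, so the balance reaches zero during payment 18.

18 months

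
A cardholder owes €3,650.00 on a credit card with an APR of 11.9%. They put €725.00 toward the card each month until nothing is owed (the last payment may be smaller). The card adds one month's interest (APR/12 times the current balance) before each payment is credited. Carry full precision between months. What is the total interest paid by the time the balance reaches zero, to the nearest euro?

€113

Monthly rate r = 11.9%/12 = 0.991667% = 0.00991667.
Payoff takes n = ⌈−ln(1 − rB₀/P)/ln(1+r)⌉ = ⌈5.190⌉ = 6 payments; the last is €138.35.
Total paid = 5·€725.00 + €138.35 = €3,763.35.
Total interest = total paid − principal = €3,763.35 − €3,650.00 = €113.35.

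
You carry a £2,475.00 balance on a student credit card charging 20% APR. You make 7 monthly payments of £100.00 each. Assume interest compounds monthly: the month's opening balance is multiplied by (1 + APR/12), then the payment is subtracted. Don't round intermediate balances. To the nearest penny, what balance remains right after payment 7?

Monthly rate r = 20%/12 = 1.66667% = 0.0166667.
Each month: B ← B·(1+r) − £100.00.
Month 1: interest £41.25; balance after payment £2,416.25.
Month 2: interest £40.27; balance after payment £2,356.52.
Month 3: interest £39.28; balance after payment £2,295.80.
Month 4: interest £38.26; balance after payment £2,234.06.
Month 5: interest £37.23; balance after payment £2,171.29.
Month 6: interest £36.19; balance after payment £2,107.48.
Month 7: interest £35.12; balance after payment £2,042.61.

£2,042.61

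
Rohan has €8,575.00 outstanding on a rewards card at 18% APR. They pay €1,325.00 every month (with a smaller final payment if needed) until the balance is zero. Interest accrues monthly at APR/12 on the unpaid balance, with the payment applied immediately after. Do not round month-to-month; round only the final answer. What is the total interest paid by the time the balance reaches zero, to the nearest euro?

Monthly rate r = 18%/12 = 1.5% = 0.015.
Payoff takes n = ⌈−ln(1 − rB₀/P)/ln(1+r)⌉ = ⌈6.859⌉ = 7 payments; the last is €1,138.95.
Total paid = 6·€1,325.00 + €1,138.95 = €9,088.95.
Total interest = total paid − principal = €9,088.95 − €8,575.00 = €513.95.

€514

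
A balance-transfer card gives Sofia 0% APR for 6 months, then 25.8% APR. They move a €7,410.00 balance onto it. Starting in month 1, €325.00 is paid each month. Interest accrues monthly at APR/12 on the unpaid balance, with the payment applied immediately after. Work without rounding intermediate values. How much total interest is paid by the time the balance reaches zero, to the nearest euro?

Promo months 1–6 at r₀ = 0%/12 = 0; months 7+ at r₁ = 25.8%/12 = 0.0215.
After month 6 (no interest yet): B = €7,410.00 − 6·€325.00 = €5,460.00.
Then at r₁ with €325.00/mo: n₂ = −ln(1 − r₁·B/P)/ln(1+r₁) ≈ 21.07 → 22 more payments.
Total paid = 27·€325.00 + €22.36 = €8,797.36; interest = €8,797.36 − €7,410.00 = €1,387.36.

€1,387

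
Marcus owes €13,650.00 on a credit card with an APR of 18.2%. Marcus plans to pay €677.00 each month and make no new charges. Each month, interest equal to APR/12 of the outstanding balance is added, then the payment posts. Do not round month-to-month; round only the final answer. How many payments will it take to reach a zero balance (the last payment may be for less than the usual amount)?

Monthly rate r = 18.2%/12 = 1.51667% = 0.0151667.
Recurrence: B ← B·(1+r) − €677.00.
Month 1: interest €207.03; balance after payment €13,180.02.
Month 2: interest €199.90; balance after payment €12,702.92.
Closed form: n = −ln(1 − rB₀/P)/ln(1+r) = −ln(0.6942)/ln(1.01517) ≈ 24.247, so the balance reaches zero during payment 25.

25 payments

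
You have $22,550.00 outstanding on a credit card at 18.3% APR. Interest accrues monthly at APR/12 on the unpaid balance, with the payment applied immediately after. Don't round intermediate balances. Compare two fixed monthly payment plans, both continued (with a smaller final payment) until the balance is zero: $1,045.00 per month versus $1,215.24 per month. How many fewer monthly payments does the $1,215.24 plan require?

5 fewer payments

Monthly rate r = 18.3%/12 = 1.525% = 0.01525.
At $1,045.00/mo: n = ⌈−ln(1 − rB₀/P)/ln(1+r)⌉ = 27 payments (last $388.27); total interest = total paid − $22,550.00 = $5,008.27.
At $1,215.24/mo: 22 payments (last $1,189.95); total interest $4,159.99.
Payments saved = 27 − 22 = 5.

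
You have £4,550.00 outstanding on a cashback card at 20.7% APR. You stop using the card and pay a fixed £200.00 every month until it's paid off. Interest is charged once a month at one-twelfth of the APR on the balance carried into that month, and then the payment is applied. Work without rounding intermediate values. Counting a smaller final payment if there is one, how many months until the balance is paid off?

30 months

Monthly rate r = 20.7%/12 = 1.725% = 0.01725.
Recurrence: B ← B·(1+r) − £200.00.
Month 1: interest £78.49; balance after payment £4,428.49.
Month 2: interest £76.39; balance after payment £4,304.88.
Closed form: n = −ln(1 − rB₀/P)/ln(1+r) = −ln(0.60756)/ln(1.01725) ≈ 29.135, so the balance reaches zero during payment 30.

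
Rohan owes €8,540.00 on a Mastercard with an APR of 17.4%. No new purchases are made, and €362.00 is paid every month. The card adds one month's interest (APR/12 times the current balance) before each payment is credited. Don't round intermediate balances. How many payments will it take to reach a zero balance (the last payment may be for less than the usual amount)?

30 months

Monthly rate r = 17.4%/12 = 1.45% = 0.0145.
Recurrence: B ← B·(1+r) − €362.00.
Month 1: interest €123.83; balance after payment €8,301.83.
Month 2: interest €120.38; balance after payment €8,060.21.
Closed form: n = −ln(1 − rB₀/P)/ln(1+r) = −ln(0.65793)/ln(1.0145) ≈ 29.082, so the balance reaches zero during payment 30.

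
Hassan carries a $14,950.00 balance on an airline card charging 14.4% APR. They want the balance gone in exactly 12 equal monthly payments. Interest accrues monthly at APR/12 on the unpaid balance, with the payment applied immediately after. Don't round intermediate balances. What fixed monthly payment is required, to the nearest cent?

$1,345.13

Monthly rate r = 14.4%/12 = 1.2% = 0.012.
Level-payment amortization: P = B₀·r / (1 − (1+r)^(−n)) = 14950.00·0.012 / (1 − 1.012^(−12)).
Denominator 1 − (1+r)^(−12) = 0.133369738.
P = 179.4 / 0.133369738 ≈ 1345.13.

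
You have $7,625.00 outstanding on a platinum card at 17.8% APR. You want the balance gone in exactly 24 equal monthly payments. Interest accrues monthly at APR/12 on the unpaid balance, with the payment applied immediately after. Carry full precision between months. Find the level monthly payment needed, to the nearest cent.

Monthly rate r = 17.8%/12 = 1.48333% = 0.0148333.
Level-payment amortization: P = B₀·r / (1 − (1+r)^(−n)) = 7625.00·0.0148333 / (1 − 1.01483^(−24)).
Denominator 1 − (1+r)^(−24) = 0.297693591.
P = 113.104 / 0.297693591 ≈ 379.93.

$379.93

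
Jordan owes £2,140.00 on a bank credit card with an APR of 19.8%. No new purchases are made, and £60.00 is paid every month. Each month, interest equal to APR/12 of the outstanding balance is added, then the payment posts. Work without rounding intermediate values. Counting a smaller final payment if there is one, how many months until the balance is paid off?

55 months

Monthly rate r = 19.8%/12 = 1.65% = 0.0165.
Recurrence: B ← B·(1+r) − £60.00.
Month 1: interest £35.31; balance after payment £2,115.31.
Month 2: interest £34.90; balance after payment £2,090.21.
Closed form: n = −ln(1 − rB₀/P)/ln(1+r) = −ln(0.4115)/ln(1.0165) ≈ 54.258, so the balance reaches zero during payment 55.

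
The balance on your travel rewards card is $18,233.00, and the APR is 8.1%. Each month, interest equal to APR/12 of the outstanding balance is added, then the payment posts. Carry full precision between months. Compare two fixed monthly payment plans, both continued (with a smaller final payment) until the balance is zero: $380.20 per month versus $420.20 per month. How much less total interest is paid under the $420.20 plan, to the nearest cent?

Monthly rate r = 8.1%/12 = 0.675% = 0.00675.
At $380.20/mo: n = ⌈−ln(1 − rB₀/P)/ln(1+r)⌉ = 59 payments (last $53.38); total interest = total paid − $18,233.00 = $3,871.98.
At $420.20/mo: 52 payments (last $217.53); total interest $3,414.73.
Interest saved = $3,871.98 − $3,414.73 = $457.25.

$457.25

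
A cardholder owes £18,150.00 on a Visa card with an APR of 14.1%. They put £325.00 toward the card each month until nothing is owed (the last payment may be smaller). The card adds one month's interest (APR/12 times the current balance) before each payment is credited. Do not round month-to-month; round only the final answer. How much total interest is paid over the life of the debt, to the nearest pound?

Monthly rate r = 14.1%/12 = 1.175% = 0.01175.
Payoff takes n = ⌈−ln(1 − rB₀/P)/ln(1+r)⌉ = ⌈91.399⌉ = 92 payments; the last is £129.99.
Total paid = 91·£325.00 + £129.99 = £29,704.99.
Total interest = total paid − principal = £29,704.99 − £18,150.00 = £11,554.99.

£11,555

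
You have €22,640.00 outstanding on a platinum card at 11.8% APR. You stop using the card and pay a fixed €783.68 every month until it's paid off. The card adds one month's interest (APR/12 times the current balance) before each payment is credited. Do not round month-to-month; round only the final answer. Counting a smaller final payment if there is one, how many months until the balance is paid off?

Monthly rate r = 11.8%/12 = 0.983333% = 0.00983333.
Recurrence: B ← B·(1+r) − €783.68.
Month 1: interest €222.63; balance after payment €22,078.95.
Month 2: interest €217.11; balance after payment €21,512.38.
Closed form: n = −ln(1 − rB₀/P)/ln(1+r) = −ln(0.71592)/ln(1.00983) ≈ 34.152, so the balance reaches zero during payment 35.

35 months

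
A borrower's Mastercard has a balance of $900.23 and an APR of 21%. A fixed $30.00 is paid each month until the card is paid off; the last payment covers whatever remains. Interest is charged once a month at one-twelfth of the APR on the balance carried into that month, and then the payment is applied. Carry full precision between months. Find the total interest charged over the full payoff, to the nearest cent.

Monthly rate r = 21%/12 = 1.75% = 0.0175.
Payoff takes n = ⌈−ln(1 − rB₀/P)/ln(1+r)⌉ = ⌈42.927⌉ = 43 payments; the last is $27.82.
Total paid = 42·$30.00 + $27.82 = $1,287.82.
Total interest = total paid − principal = $1,287.82 − $900.23 = $387.59.

$387.59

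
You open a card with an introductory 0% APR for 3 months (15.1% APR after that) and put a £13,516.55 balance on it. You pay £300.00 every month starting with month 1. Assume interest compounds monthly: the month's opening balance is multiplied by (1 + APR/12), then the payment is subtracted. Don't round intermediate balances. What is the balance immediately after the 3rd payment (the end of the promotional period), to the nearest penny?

£12,616.55

Promo months 1–3 at r₀ = 0%/12 = 0; months 4+ at r₁ = 15.1%/12 = 0.0125833.
After month 3 (no interest yet): B = £13,516.55 − 3·£300.00 = £12,616.55.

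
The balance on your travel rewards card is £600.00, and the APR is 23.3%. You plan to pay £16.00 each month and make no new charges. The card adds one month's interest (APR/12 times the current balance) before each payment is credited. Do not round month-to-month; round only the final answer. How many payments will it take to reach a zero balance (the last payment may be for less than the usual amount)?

Monthly rate r = 23.3%/12 = 1.94167% = 0.0194167.
Recurrence: B ← B·(1+r) − £16.00.
Month 1: interest £11.65; balance after payment £595.65.
Month 2: interest £11.57; balance after payment £591.22.
Closed form: n = −ln(1 − rB₀/P)/ln(1+r) = −ln(0.27187)/ln(1.01942) ≈ 67.726, so the balance reaches zero during payment 68.

68 payments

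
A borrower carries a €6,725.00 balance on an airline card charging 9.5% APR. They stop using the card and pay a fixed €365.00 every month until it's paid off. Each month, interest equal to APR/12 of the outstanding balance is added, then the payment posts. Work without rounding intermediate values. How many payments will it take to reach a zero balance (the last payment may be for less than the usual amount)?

20 payments

Monthly rate r = 9.5%/12 = 0.791667% = 0.00791667.
Recurrence: B ← B·(1+r) − €365.00.
Month 1: interest €53.24; balance after payment €6,413.24.
Month 2: interest €50.77; balance after payment €6,099.01.
Closed form: n = −ln(1 − rB₀/P)/ln(1+r) = −ln(0.85414)/ln(1.00792) ≈ 19.994, so the balance reaches zero during payment 20.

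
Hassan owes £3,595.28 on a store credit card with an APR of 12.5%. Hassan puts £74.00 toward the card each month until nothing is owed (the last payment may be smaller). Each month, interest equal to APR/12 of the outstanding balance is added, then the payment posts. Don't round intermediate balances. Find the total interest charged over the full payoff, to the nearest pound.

Monthly rate r = 12.5%/12 = 1.04167% = 0.0104167.
Payoff takes n = ⌈−ln(1 − rB₀/P)/ln(1+r)⌉ = ⌈68.071⌉ = 69 payments; the last is £5.29.
Total paid = 68·£74.00 + £5.29 = £5,037.29.
Total interest = total paid − principal = £5,037.29 − £3,595.28 = £1,442.01.

£1,442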